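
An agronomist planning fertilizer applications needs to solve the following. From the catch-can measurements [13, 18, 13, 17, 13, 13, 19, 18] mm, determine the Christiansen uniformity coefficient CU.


xbar = 124 / 8 = 15.500
sum|xi - xbar| = 20
CU = 100 * (1 - 20 / (8 * 15.500))
   = 100 * (1 - 0.1613)
   = 83.87%


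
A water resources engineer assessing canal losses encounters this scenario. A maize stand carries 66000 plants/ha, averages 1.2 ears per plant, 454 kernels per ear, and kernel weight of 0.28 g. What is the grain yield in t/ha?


Y = density * ears * kernels * kw
  = 66000 * 1.2 * 454 * 0.28 g/ha
  = 10067904.00 g/ha
  = 10067.90 kg/ha = 10.07 t/ha


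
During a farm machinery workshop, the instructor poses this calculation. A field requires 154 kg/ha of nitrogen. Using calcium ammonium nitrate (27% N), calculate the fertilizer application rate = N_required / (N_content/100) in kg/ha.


Rate = N_required / (N_content / 100)
     = 154 / (27 / 100)
     = 154 / 0.27
     = 570.37 kg/ha


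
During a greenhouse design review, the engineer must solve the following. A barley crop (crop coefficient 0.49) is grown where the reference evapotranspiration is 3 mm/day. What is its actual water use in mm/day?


ETc = Kc * ET0
    = 0.49 * 3
    = 1.47 mm/day


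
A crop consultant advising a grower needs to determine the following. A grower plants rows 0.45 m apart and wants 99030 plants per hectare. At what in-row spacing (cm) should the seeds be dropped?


spacing = 10000 / (row_sp * density)
        = 10000 / (0.45 * 99030)
        = 10000 / 44563.50
        = 0.22440 m = 22.44 cm


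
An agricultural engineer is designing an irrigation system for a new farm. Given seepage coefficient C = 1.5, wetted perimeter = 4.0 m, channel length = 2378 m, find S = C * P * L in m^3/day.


S = C * P * L
  = 1.5 * 4.0 * 2378
  = 14268 m^3/day


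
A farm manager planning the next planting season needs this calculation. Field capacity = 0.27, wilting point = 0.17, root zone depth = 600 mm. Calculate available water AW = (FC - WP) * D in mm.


AW = (FC - WP) * D
   = (0.27 - 0.17) * 600
   = 0.10 * 600
   = 60 mm


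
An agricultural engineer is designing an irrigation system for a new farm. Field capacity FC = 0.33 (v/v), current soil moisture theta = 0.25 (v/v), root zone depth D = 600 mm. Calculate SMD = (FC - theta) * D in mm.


SMD = (FC - theta) * D
    = (0.33 - 0.25) * 600
    = 0.080 * 600
    = 48 mm


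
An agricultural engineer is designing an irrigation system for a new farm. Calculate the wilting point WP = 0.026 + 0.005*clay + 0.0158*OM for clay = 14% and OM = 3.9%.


WP = 0.026 + 0.005*14 + 0.0158*3.9
   = 0.026 + 0.0700 + 0.0616
   = 0.1576


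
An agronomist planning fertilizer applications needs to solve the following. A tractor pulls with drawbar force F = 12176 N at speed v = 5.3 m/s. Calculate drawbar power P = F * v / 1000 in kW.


P = F * v / 1000
  = 12176 * 5.3 / 1000
  = 64532.80 / 1000
  = 64.53 kW


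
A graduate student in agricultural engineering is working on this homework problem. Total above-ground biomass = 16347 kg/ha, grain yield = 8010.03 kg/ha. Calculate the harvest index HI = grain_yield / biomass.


HI = grain_yield / biomass
   = 8010.03 / 16347
   = 0.49


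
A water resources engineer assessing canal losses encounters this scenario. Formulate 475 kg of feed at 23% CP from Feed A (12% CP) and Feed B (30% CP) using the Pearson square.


parts_A = CP_b - target = 30 - 23 = 7
parts_B = target - CP_a = 23 - 12 = 11
total_parts = 7 + 11 = 18
Feed A = 475 * 7 / 18 = 184.72 kg
Feed B = 475 * 11 / 18 = 290.28 kg

184.72 kg


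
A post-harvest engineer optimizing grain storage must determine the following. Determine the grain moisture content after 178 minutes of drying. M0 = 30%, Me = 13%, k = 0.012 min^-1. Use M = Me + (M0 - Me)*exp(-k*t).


M = Me + (M0 - Me) * e^(-k*t)
  = 13 + (30 - 13) * e^(-0.012*178)
  = 13 + 17 * e^(-2.136)
  = 13 + 17 * 0.11813
  = 13 + 2.0081
  = 15.01%


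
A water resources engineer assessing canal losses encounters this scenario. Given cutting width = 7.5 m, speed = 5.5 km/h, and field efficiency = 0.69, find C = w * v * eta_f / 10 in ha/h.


C = w * v * eta_f / 10
  = 7.5 * 5.5 * 0.69 / 10
  = 28.46 / 10
  = 2.85 ha/h


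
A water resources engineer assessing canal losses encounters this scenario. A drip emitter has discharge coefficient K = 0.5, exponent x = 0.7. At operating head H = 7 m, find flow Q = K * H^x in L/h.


Q = K * H^x
  = 0.5 * 7^0.7
  = 0.5 * 3.9045
  = 1.95 L/h


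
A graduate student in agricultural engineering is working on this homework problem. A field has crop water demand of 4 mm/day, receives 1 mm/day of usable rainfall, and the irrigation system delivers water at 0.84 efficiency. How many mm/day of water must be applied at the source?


IWR = (ETc - Pe) / Ea
    = (4 - 1) / 0.84
    = 3 / 0.84
    = 3.57 mm/day


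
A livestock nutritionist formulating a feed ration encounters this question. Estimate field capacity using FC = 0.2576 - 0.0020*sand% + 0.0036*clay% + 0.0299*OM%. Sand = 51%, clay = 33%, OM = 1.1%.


FC = 0.2576 - 0.0020*51 + 0.0036*33 + 0.0299*1.1
   = 0.2576 - 0.1020 + 0.1188 + 0.0329
   = 0.3073


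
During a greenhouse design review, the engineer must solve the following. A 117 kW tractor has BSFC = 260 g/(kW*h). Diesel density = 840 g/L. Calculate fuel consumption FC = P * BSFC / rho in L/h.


FC = P * BSFC / rho_fuel
   = 117 * 260 / 840
   = 30420 / 840
   = 36.21 L/h


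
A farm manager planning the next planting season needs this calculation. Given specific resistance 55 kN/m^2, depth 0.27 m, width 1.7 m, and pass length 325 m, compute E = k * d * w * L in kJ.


E = k * d * w * L
  = 55 * 0.27 * 1.7 * 325
  = 8204.63 kJ


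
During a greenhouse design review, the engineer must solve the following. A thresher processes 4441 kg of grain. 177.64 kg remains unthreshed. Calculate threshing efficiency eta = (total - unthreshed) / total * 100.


eta = (total - unthreshed) / total * 100
    = (4441 - 177.64) / 4441 * 100
    = 4263.36 / 4441 * 100
    = 96%


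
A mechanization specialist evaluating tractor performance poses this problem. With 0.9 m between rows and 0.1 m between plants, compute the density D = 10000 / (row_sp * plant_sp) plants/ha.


D = 10000 / (row_sp * plant_sp)
  = 10000 / (0.9 * 0.1)
  = 10000 / 0.0900
  = 111111.11 plants/ha


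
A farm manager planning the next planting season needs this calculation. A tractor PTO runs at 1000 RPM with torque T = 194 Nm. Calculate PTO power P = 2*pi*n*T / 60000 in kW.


P = 2*pi*n*T / 60000
  = 2*pi * 1000 * 194 / 60000
  = 1218937.95 / 60000
  = 20.32 kW


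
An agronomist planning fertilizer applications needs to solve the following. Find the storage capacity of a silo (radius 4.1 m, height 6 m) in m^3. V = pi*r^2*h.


V = pi * r^2 * h
  = pi * 4.1^2 * 6
  = pi * 16.81 * 6
  = 316.86 m^3


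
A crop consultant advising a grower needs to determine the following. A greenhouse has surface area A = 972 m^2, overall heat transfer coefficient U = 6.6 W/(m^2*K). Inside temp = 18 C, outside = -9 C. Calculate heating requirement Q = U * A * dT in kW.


dT = 18 - (-9) = 27 K
Q = U * A * dT
  = 6.6 * 972 * 27
  = 173210.40 W = 173.21 kW


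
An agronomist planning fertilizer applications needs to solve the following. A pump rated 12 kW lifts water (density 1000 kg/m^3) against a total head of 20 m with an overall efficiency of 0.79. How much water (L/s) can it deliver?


Q = (P * 1000 * eta) / (rho * g * H)
  = (12 * 1000 * 0.79) / (1000 * 9.81 * 20)
  = 9480 / 196200
  = 0.04832 m^3/s = 48.32 L/s


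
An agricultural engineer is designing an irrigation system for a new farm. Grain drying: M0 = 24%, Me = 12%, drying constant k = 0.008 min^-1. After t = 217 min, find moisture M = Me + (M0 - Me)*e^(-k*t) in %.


M = Me + (M0 - Me) * e^(-k*t)
  = 12 + (24 - 12) * e^(-0.008*217)
  = 12 + 12 * e^(-1.736)
  = 12 + 12 * 0.17622
  = 12 + 2.1147
  = 14.11%


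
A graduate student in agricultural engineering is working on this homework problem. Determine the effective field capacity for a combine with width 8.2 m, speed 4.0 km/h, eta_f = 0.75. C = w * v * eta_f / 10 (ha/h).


C = w * v * eta_f / 10
  = 8.2 * 4.0 * 0.75 / 10
  = 24.60 / 10
  = 2.46 ha/h


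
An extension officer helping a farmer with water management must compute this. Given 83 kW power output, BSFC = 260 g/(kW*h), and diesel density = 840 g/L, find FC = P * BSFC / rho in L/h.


FC = P * BSFC / rho_fuel
   = 83 * 260 / 840
   = 21580 / 840
   = 25.69 L/h


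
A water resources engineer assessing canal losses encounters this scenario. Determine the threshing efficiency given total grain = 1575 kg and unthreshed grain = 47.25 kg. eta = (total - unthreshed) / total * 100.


eta = (total - unthreshed) / total * 100
    = (1575 - 47.25) / 1575 * 100
    = 1527.75 / 1575 * 100
    = 97%


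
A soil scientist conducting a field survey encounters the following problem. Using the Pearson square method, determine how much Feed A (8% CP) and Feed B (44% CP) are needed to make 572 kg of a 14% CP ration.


parts_A = CP_b - target = 44 - 14 = 30
parts_B = target - CP_a = 14 - 8 = 6
total_parts = 30 + 6 = 36
Feed A = 572 * 30 / 36 = 476.67 kg
Feed B = 572 * 6 / 36 = 95.33 kg

476.67 kg


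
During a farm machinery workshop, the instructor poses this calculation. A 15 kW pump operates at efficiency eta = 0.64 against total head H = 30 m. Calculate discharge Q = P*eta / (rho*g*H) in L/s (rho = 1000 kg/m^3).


Q = (P * 1000 * eta) / (rho * g * H)
  = (15 * 1000 * 0.64) / (1000 * 9.81 * 30)
  = 9600 / 294300
  = 0.03262 m^3/s = 32.62 L/s


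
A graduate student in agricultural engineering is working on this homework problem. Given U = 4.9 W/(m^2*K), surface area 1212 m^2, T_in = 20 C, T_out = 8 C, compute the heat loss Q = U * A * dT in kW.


dT = 20 - (8) = 12 K
Q = U * A * dT
  = 4.9 * 1212 * 12
  = 71265.60 W = 71.27 kW


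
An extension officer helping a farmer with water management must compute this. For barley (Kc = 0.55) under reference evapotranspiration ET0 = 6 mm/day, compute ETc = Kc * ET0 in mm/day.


ETc = Kc * ET0
    = 0.55 * 6
    = 3.30 mm/day


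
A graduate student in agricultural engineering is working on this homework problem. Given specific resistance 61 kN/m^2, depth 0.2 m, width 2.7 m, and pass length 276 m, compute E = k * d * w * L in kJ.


E = k * d * w * L
  = 61 * 0.2 * 2.7 * 276
  = 9091.44 kJ


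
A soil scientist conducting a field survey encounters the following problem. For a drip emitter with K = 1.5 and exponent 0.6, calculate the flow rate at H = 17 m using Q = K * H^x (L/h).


Q = K * H^x
  = 1.5 * 17^0.6
  = 1.5 * 5.4736
  = 8.21 L/h


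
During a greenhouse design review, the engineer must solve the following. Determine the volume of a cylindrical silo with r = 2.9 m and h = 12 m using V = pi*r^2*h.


V = pi * r^2 * h
  = pi * 2.9^2 * 12
  = pi * 8.41 * 12
  = 317.05 m^3


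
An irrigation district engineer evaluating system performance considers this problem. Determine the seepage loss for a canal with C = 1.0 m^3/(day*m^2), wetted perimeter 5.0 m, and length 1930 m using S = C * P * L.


S = C * P * L
  = 1.0 * 5.0 * 1930
  = 9650 m^3/day


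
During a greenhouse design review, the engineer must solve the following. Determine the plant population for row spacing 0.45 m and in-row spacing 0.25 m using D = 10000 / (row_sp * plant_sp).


D = 10000 / (row_sp * plant_sp)
  = 10000 / (0.45 * 0.25)
  = 10000 / 0.1125
  = 88888.89 plants/ha


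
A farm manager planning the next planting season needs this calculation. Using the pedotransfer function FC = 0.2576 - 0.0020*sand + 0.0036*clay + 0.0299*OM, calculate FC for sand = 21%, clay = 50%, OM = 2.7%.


FC = 0.2576 - 0.0020*21 + 0.0036*50 + 0.0299*2.7
   = 0.2576 - 0.0420 + 0.1800 + 0.0807
   = 0.4763


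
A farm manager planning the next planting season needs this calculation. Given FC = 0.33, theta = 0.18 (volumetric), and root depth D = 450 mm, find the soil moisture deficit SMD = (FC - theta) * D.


SMD = (FC - theta) * D
    = (0.33 - 0.18) * 450
    = 0.150 * 450
    = 67.50 mm


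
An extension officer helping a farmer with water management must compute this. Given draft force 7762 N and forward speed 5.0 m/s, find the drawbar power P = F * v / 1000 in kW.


P = F * v / 1000
  = 7762 * 5.0 / 1000
  = 38810 / 1000
  = 38.81 kW


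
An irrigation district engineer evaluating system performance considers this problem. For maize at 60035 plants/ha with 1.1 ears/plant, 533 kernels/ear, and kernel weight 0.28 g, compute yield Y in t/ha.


Y = density * ears * kernels * kw
  = 60035 * 1.1 * 533 * 0.28 g/ha
  = 9855585.74 g/ha
  = 9855.59 kg/ha = 9.86 t/ha


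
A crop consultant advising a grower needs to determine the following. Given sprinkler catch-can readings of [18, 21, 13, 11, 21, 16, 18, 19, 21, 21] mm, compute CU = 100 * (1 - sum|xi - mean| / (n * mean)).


xbar = 179 / 10 = 17.900
sum|xi - xbar| = 27.400
CU = 100 * (1 - 27.400 / (10 * 17.900))
   = 100 * (1 - 0.1531)
   = 84.69%


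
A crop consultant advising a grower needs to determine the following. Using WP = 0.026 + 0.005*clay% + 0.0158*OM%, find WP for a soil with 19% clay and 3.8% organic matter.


WP = 0.026 + 0.005*19 + 0.0158*3.8
   = 0.026 + 0.0950 + 0.0600
   = 0.1810


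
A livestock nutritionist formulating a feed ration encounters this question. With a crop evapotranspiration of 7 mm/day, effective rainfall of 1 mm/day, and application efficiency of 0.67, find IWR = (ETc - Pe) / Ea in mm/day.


IWR = (ETc - Pe) / Ea
    = (7 - 1) / 0.67
    = 6 / 0.67
    = 8.96 mm/day


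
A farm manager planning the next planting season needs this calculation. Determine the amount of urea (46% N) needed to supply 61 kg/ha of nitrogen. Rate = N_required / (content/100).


Rate = N_required / (N_content / 100)
     = 61 / (46 / 100)
     = 61 / 0.46
     = 132.61 kg/ha


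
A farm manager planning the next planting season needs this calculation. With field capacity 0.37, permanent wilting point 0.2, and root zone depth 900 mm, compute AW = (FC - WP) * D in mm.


AW = (FC - WP) * D
   = (0.37 - 0.2) * 900
   = 0.17 * 900
   = 153 mm


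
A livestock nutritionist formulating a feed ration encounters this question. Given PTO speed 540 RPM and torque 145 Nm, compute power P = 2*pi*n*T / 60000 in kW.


P = 2*pi*n*T / 60000
  = 2*pi * 540 * 145 / 60000
  = 491973.41 / 60000
  = 8.20 kW


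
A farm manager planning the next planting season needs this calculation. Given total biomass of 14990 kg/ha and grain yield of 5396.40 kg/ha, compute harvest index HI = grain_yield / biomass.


HI = grain_yield / biomass
   = 5396.40 / 14990
   = 0.36


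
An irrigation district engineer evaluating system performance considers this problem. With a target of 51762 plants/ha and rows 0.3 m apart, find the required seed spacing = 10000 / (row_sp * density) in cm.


spacing = 10000 / (row_sp * density)
        = 10000 / (0.3 * 51762)
        = 10000 / 15528.60
        = 0.64397 m = 64.40 cm


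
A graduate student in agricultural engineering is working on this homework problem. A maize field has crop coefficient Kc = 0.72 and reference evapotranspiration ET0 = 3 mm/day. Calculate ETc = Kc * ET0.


ETc = Kc * ET0
    = 0.72 * 3
    = 2.16 mm/day


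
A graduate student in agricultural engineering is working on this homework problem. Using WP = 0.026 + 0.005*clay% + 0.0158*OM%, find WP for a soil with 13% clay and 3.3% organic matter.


WP = 0.026 + 0.005*13 + 0.0158*3.3
   = 0.026 + 0.0650 + 0.0521
   = 0.1431


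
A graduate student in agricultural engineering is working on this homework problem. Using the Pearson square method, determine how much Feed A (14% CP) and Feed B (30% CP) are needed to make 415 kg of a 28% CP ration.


parts_A = CP_b - target = 30 - 28 = 2
parts_B = target - CP_a = 28 - 14 = 14
total_parts = 2 + 14 = 16
Feed A = 415 * 2 / 16 = 51.88 kg
Feed B = 415 * 14 / 16 = 363.13 kg

51.88 kg


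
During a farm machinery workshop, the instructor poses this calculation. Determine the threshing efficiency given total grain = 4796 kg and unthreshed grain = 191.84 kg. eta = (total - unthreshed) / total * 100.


eta = (total - unthreshed) / total * 100
    = (4796 - 191.84) / 4796 * 100
    = 4604.16 / 4796 * 100
    = 96%


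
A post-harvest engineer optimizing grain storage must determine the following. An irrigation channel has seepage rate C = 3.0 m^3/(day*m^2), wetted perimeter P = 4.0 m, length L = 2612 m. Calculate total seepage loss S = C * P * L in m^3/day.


S = C * P * L
  = 3.0 * 4.0 * 2612
  = 31344 m^3/day


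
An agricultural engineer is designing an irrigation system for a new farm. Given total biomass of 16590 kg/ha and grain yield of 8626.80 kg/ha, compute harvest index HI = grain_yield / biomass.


HI = grain_yield / biomass
   = 8626.80 / 16590
   = 0.52


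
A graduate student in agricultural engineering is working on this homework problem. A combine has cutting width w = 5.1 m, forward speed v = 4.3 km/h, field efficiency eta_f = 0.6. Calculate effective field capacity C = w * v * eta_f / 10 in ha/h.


C = w * v * eta_f / 10
  = 5.1 * 4.3 * 0.6 / 10
  = 13.16 / 10
  = 1.32 ha/h


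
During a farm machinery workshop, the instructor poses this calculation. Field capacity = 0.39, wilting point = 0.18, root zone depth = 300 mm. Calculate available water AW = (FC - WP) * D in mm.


AW = (FC - WP) * D
   = (0.39 - 0.18) * 300
   = 0.21 * 300
   = 63 mm


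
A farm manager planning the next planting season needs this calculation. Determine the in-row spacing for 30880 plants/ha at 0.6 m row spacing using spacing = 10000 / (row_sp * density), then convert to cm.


spacing = 10000 / (row_sp * density)
        = 10000 / (0.6 * 30880)
        = 10000 / 18528
        = 0.53972 m = 53.97 cm


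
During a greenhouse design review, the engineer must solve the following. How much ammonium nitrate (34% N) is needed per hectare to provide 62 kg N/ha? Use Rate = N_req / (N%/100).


Rate = N_required / (N_content / 100)
     = 62 / (34 / 100)
     = 62 / 0.34
     = 182.35 kg/ha


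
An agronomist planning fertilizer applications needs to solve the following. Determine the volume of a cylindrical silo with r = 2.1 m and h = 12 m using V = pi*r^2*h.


V = pi * r^2 * h
  = pi * 2.1^2 * 12
  = pi * 4.41 * 12
  = 166.25 m^3


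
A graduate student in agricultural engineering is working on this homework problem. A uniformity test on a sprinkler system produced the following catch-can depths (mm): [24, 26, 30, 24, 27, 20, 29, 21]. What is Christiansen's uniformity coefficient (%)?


xbar = 201 / 8 = 25.125
sum|xi - xbar| = 23
CU = 100 * (1 - 23 / (8 * 25.125))
   = 100 * (1 - 0.1144)
   = 88.56%


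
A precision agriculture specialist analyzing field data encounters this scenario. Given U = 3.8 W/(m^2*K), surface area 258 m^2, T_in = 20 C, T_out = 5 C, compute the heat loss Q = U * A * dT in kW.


dT = 20 - (5) = 15 K
Q = U * A * dT
  = 3.8 * 258 * 15
  = 14706 W = 14.71 kW


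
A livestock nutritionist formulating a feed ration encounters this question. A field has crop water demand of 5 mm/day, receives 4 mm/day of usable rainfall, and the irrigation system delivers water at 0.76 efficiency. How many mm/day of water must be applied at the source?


IWR = (ETc - Pe) / Ea
    = (5 - 4) / 0.76
    = 1 / 0.76
    = 1.32 mm/day


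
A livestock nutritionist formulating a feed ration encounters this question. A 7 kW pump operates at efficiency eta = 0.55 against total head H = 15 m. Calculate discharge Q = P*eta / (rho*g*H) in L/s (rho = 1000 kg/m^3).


Q = (P * 1000 * eta) / (rho * g * H)
  = (7 * 1000 * 0.55) / (1000 * 9.81 * 15)
  = 3850 / 147150
  = 0.02616 m^3/s = 26.16 L/s


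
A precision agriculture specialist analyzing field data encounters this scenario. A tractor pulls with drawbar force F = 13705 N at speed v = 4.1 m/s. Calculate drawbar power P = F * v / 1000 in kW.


P = F * v / 1000
  = 13705 * 4.1 / 1000
  = 56190.50 / 1000
  = 56.19 kW


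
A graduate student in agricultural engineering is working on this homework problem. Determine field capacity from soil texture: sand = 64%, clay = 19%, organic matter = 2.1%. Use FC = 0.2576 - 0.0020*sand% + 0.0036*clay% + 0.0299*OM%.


FC = 0.2576 - 0.0020*64 + 0.0036*19 + 0.0299*2.1
   = 0.2576 - 0.1280 + 0.0684 + 0.0628
   = 0.2608


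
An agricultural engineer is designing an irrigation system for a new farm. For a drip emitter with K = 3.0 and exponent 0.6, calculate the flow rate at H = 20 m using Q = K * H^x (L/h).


Q = K * H^x
  = 3.0 * 20^0.6
  = 3.0 * 6.0342
  = 18.10 L/h


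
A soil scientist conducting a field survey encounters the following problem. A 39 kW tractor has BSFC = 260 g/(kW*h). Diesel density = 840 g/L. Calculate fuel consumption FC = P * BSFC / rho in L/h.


FC = P * BSFC / rho_fuel
   = 39 * 260 / 840
   = 10140 / 840
   = 12.07 L/h


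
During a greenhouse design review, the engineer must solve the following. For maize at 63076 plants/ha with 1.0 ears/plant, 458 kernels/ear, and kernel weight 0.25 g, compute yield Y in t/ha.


Y = density * ears * kernels * kw
  = 63076 * 1.0 * 458 * 0.25 g/ha
  = 7222202 g/ha
  = 7222.20 kg/ha = 7.22 t/ha


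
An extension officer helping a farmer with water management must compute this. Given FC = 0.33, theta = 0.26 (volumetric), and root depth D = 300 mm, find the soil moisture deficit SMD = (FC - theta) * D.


SMD = (FC - theta) * D
    = (0.33 - 0.26) * 300
    = 0.070 * 300
    = 21 mm


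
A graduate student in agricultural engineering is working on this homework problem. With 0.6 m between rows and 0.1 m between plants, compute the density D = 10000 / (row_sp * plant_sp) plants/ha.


D = 10000 / (row_sp * plant_sp)
  = 10000 / (0.6 * 0.1)
  = 10000 / 0.0600
  = 166666.67 plants/ha


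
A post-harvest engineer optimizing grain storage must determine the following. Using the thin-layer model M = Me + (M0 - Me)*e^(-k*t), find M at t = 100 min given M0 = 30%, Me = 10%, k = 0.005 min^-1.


M = Me + (M0 - Me) * e^(-k*t)
  = 10 + (30 - 10) * e^(-0.005*100)
  = 10 + 20 * e^(-0.500)
  = 10 + 20 * 0.60653
  = 10 + 12.1306
  = 22.13%


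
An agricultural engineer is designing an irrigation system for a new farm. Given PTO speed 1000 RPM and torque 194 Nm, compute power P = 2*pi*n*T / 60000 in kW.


P = 2*pi*n*T / 60000
  = 2*pi * 1000 * 194 / 60000
  = 1218937.95 / 60000
  = 20.32 kW


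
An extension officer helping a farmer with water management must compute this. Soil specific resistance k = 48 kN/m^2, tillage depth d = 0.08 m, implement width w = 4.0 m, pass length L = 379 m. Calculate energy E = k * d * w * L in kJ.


E = k * d * w * L
  = 48 * 0.08 * 4.0 * 379
  = 5821.44 kJ


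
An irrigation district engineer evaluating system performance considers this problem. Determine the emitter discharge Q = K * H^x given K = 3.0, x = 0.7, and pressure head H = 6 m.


Q = K * H^x
  = 3.0 * 6^0.7
  = 3.0 * 3.5051
  = 10.52 L/h


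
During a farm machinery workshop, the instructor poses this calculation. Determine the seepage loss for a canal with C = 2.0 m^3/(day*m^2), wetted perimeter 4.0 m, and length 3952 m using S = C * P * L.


S = C * P * L
  = 2.0 * 4.0 * 3952
  = 31616 m^3/day


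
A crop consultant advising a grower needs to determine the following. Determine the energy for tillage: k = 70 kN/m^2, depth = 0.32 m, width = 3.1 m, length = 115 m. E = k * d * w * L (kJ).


E = k * d * w * L
  = 70 * 0.32 * 3.1 * 115
  = 7985.60 kJ


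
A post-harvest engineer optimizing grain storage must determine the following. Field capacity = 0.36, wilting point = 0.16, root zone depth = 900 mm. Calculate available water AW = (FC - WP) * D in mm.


AW = (FC - WP) * D
   = (0.36 - 0.16) * 900
   = 0.20 * 900
   = 180 mm


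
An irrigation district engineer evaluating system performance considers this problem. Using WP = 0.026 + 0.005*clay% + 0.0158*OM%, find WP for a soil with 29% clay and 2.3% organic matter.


WP = 0.026 + 0.005*29 + 0.0158*2.3
   = 0.026 + 0.1450 + 0.0363
   = 0.2073


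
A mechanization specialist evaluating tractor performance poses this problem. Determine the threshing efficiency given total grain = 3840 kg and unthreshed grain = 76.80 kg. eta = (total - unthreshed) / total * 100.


eta = (total - unthreshed) / total * 100
    = (3840 - 76.80) / 3840 * 100
    = 3763.20 / 3840 * 100
    = 98%


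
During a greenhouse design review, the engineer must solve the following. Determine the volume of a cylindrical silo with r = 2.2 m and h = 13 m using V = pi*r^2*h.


V = pi * r^2 * h
  = pi * 2.2^2 * 13
  = pi * 4.84 * 13
  = 197.67 m^3


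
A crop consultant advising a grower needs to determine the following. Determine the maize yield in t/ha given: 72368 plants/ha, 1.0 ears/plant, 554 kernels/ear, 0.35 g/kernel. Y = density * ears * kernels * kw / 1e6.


Y = density * ears * kernels * kw
  = 72368 * 1.0 * 554 * 0.35 g/ha
  = 14032155.20 g/ha
  = 14032.16 kg/ha = 14.03 t/ha


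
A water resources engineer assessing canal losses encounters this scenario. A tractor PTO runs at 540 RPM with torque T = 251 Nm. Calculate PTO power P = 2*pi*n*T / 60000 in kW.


P = 2*pi*n*T / 60000
  = 2*pi * 540 * 251 / 60000
  = 851622.94 / 60000
  = 14.19 kW


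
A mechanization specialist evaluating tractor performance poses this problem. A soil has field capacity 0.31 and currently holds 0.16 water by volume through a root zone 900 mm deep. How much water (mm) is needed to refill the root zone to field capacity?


SMD = (FC - theta) * D
    = (0.31 - 0.16) * 900
    = 0.150 * 900
    = 135 mm


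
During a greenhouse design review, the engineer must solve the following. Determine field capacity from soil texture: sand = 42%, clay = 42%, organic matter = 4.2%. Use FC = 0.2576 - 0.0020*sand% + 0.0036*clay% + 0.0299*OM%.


FC = 0.2576 - 0.0020*42 + 0.0036*42 + 0.0299*4.2
   = 0.2576 - 0.0840 + 0.1512 + 0.1256
   = 0.4504


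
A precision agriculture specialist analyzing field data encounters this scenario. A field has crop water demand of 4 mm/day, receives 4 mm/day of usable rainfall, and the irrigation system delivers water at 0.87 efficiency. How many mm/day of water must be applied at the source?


IWR = (ETc - Pe) / Ea
    = (4 - 4) / 0.87
    = 0 / 0.87
    = 0 mm/day


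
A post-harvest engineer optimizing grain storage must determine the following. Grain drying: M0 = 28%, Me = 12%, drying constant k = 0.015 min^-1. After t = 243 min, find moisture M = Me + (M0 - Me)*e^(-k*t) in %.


M = Me + (M0 - Me) * e^(-k*t)
  = 12 + (28 - 12) * e^(-0.015*243)
  = 12 + 16 * e^(-3.645)
  = 12 + 16 * 0.02612
  = 12 + 0.4179
  = 12.42%


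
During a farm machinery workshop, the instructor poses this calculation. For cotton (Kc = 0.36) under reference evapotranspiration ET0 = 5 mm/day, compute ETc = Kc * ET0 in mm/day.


ETc = Kc * ET0
    = 0.36 * 5
    = 1.80 mm/day


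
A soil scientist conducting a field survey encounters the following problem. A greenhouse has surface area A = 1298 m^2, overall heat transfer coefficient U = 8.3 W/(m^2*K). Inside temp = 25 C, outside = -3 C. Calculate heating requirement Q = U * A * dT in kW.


dT = 25 - (-3) = 28 K
Q = U * A * dT
  = 8.3 * 1298 * 28
  = 301655.20 W = 301.66 kW


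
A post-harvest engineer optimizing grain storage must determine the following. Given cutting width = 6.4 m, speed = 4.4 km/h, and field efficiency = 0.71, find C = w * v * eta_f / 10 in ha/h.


C = w * v * eta_f / 10
  = 6.4 * 4.4 * 0.71 / 10
  = 19.99 / 10
  = 2.00 ha/h


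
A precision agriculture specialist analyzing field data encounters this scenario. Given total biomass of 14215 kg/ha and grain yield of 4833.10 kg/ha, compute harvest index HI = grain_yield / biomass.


HI = grain_yield / biomass
   = 4833.10 / 14215
   = 0.34


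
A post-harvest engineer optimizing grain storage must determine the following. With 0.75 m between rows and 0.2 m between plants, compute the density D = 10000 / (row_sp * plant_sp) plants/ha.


D = 10000 / (row_sp * plant_sp)
  = 10000 / (0.75 * 0.2)
  = 10000 / 0.1500
  = 66666.67 plants/ha


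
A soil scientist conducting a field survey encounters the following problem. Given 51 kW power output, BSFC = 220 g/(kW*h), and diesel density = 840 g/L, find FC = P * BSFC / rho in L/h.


FC = P * BSFC / rho_fuel
   = 51 * 220 / 840
   = 11220 / 840
   = 13.36 L/h


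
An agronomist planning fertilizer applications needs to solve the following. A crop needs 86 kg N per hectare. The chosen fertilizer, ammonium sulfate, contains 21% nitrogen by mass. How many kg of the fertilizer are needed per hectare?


Rate = N_required / (N_content / 100)
     = 86 / (21 / 100)
     = 86 / 0.21
     = 409.52 kg/ha


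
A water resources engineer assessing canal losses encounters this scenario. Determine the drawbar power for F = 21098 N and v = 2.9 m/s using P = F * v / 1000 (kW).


P = F * v / 1000
  = 21098 * 2.9 / 1000
  = 61184.20 / 1000
  = 61.18 kW


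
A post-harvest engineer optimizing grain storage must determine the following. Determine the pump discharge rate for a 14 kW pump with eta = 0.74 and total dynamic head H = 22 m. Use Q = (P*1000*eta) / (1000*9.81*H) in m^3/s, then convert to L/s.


Q = (P * 1000 * eta) / (rho * g * H)
  = (14 * 1000 * 0.74) / (1000 * 9.81 * 22)
  = 10360 / 215820
  = 0.04800 m^3/s = 48.00 L/s


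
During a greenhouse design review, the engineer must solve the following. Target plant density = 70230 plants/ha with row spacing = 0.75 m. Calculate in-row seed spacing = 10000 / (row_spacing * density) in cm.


spacing = 10000 / (row_sp * density)
        = 10000 / (0.75 * 70230)
        = 10000 / 52672.50
        = 0.18985 m = 18.99 cm


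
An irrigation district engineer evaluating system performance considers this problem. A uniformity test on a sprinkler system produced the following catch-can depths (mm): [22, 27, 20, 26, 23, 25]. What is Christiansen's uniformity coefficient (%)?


xbar = 143 / 6 = 23.833
sum|xi - xbar| = 13
CU = 100 * (1 - 13 / (6 * 23.833))
   = 100 * (1 - 0.0909)
   = 90.91%


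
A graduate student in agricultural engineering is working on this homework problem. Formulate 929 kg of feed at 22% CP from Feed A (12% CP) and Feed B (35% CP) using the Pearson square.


parts_A = CP_b - target = 35 - 22 = 13
parts_B = target - CP_a = 22 - 12 = 10
total_parts = 13 + 10 = 23
Feed A = 929 * 13 / 23 = 525.09 kg
Feed B = 929 * 10 / 23 = 403.91 kg

525.09 kg


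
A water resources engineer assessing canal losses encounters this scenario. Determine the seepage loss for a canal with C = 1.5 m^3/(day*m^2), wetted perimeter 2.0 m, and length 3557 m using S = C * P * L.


S = C * P * L
  = 1.5 * 2.0 * 3557
  = 10671 m^3/day


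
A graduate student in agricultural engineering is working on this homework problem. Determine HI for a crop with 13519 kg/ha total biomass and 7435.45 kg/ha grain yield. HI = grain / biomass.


HI = grain_yield / biomass
   = 7435.45 / 13519
   = 0.55


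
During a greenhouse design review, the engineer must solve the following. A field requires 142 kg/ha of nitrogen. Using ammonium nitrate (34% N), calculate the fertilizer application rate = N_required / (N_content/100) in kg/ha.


Rate = N_required / (N_content / 100)
     = 142 / (34 / 100)
     = 142 / 0.34
     = 417.65 kg/ha


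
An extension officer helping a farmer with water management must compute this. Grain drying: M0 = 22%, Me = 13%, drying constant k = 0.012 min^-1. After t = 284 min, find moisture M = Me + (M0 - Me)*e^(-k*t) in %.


M = Me + (M0 - Me) * e^(-k*t)
  = 13 + (22 - 13) * e^(-0.012*284)
  = 13 + 9 * e^(-3.408)
  = 13 + 9 * 0.03311
  = 13 + 0.2980
  = 13.30%


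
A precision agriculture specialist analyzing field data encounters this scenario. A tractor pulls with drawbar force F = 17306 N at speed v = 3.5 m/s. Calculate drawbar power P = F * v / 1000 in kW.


P = F * v / 1000
  = 17306 * 3.5 / 1000
  = 60571 / 1000
  = 60.57 kW


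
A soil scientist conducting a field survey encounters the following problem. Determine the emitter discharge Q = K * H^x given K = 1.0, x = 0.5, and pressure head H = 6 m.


Q = K * H^x
  = 1.0 * 6^0.5
  = 1.0 * 2.4495
  = 2.45 L/h


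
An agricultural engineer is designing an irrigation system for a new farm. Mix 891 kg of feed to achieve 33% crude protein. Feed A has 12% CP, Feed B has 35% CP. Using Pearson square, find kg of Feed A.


parts_A = CP_b - target = 35 - 33 = 2
parts_B = target - CP_a = 33 - 12 = 21
total_parts = 2 + 21 = 23
Feed A = 891 * 2 / 23 = 77.48 kg
Feed B = 891 * 21 / 23 = 813.52 kg

77.48 kg


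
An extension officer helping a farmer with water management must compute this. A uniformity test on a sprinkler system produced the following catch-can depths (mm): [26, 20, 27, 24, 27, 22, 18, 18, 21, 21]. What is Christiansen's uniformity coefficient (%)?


xbar = 224 / 10 = 22.400
sum|xi - xbar| = 28.800
CU = 100 * (1 - 28.800 / (10 * 22.400))
   = 100 * (1 - 0.1286)
   = 87.14%


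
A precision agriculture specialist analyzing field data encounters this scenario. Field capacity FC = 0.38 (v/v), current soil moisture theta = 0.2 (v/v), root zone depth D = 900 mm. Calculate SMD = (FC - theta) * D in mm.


SMD = (FC - theta) * D
    = (0.38 - 0.2) * 900
    = 0.180 * 900
    = 162 mm


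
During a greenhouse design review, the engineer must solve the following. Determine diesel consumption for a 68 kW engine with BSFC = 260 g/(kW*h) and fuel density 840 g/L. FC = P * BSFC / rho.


FC = P * BSFC / rho_fuel
   = 68 * 260 / 840
   = 17680 / 840
   = 21.05 L/h


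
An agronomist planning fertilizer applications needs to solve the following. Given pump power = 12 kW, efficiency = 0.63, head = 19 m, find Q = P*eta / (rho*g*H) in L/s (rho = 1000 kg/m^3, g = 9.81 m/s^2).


Q = (P * 1000 * eta) / (rho * g * H)
  = (12 * 1000 * 0.63) / (1000 * 9.81 * 19)
  = 7560 / 186390
  = 0.04056 m^3/s = 40.56 L/s


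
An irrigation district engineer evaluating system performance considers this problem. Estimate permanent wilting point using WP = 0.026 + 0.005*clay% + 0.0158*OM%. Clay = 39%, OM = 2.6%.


WP = 0.026 + 0.005*39 + 0.0158*2.6
   = 0.026 + 0.1950 + 0.0411
   = 0.2621


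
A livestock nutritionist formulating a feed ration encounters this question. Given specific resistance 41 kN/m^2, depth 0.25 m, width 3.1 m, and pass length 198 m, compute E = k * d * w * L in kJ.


E = k * d * w * L
  = 41 * 0.25 * 3.1 * 198
  = 6291.45 kJ


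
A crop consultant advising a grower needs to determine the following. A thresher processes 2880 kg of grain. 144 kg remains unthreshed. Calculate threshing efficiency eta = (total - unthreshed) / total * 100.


eta = (total - unthreshed) / total * 100
    = (2880 - 144) / 2880 * 100
    = 2736 / 2880 * 100
    = 95%


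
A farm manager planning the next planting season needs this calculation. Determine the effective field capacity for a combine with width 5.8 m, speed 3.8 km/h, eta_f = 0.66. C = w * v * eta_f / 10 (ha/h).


C = w * v * eta_f / 10
  = 5.8 * 3.8 * 0.66 / 10
  = 14.55 / 10
  = 1.45 ha/h


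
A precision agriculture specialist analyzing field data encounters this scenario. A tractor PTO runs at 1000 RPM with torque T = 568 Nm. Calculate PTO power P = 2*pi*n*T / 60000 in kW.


P = 2*pi*n*T / 60000
  = 2*pi * 1000 * 568 / 60000
  = 3568849.25 / 60000
  = 59.48 kW


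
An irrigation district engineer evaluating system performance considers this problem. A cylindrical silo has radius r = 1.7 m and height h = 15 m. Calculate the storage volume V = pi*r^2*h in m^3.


V = pi * r^2 * h
  = pi * 1.7^2 * 15
  = pi * 2.89 * 15
  = 136.19 m^3


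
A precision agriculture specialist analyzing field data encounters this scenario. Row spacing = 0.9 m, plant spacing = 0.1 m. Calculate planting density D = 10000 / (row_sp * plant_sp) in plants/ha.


D = 10000 / (row_sp * plant_sp)
  = 10000 / (0.9 * 0.1)
  = 10000 / 0.0900
  = 111111.11 plants/ha


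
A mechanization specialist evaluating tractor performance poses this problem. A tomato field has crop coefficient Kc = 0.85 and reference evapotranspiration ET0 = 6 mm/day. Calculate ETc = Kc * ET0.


ETc = Kc * ET0
    = 0.85 * 6
    = 5.10 mm/day


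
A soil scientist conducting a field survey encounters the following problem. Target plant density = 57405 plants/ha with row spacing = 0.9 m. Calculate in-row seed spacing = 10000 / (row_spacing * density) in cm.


spacing = 10000 / (row_sp * density)
        = 10000 / (0.9 * 57405)
        = 10000 / 51664.50
        = 0.19356 m = 19.36 cm


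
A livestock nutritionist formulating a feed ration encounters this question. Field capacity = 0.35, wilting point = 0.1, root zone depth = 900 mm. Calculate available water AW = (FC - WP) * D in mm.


AW = (FC - WP) * D
   = (0.35 - 0.1) * 900
   = 0.25 * 900
   = 225 mm


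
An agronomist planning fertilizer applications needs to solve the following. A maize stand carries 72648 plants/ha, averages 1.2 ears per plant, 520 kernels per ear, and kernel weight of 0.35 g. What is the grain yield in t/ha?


Y = density * ears * kernels * kw
  = 72648 * 1.2 * 520 * 0.35 g/ha
  = 15866323.20 g/ha
  = 15866.32 kg/ha = 15.87 t/ha


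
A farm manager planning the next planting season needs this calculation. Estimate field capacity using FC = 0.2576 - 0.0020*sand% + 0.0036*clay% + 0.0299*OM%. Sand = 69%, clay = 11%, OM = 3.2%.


FC = 0.2576 - 0.0020*69 + 0.0036*11 + 0.0299*3.2
   = 0.2576 - 0.1380 + 0.0396 + 0.0957
   = 0.2549


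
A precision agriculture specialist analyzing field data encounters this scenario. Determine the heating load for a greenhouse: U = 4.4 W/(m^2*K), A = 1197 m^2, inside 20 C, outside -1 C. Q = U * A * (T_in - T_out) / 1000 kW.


dT = 20 - (-1) = 21 K
Q = U * A * dT
  = 4.4 * 1197 * 21
  = 110602.80 W = 110.60 kW


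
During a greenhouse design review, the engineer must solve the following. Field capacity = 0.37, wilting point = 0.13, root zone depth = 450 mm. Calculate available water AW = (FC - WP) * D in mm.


AW = (FC - WP) * D
   = (0.37 - 0.13) * 450
   = 0.24 * 450
   = 108 mm


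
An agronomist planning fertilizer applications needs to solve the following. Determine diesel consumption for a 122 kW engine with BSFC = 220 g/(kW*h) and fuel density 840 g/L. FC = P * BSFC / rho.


FC = P * BSFC / rho_fuel
   = 122 * 220 / 840
   = 26840 / 840
   = 31.95 L/h


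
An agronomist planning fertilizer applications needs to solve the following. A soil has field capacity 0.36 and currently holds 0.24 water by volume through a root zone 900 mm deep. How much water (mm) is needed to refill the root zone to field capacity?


SMD = (FC - theta) * D
    = (0.36 - 0.24) * 900
    = 0.120 * 900
    = 108 mm


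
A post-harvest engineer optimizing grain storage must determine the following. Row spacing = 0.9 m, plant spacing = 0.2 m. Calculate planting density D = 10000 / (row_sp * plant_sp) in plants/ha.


D = 10000 / (row_sp * plant_sp)
  = 10000 / (0.9 * 0.2)
  = 10000 / 0.1800
  = 55555.56 plants/ha


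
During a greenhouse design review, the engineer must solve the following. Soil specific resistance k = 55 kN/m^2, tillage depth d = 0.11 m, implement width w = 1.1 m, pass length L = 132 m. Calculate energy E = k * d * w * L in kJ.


E = k * d * w * L
  = 55 * 0.11 * 1.1 * 132
  = 878.46 kJ


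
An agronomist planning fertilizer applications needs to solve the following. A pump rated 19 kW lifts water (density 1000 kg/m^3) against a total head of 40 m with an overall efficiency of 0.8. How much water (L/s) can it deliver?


Q = (P * 1000 * eta) / (rho * g * H)
  = (19 * 1000 * 0.8) / (1000 * 9.81 * 40)
  = 15200 / 392400
  = 0.03874 m^3/s = 38.74 L/s
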